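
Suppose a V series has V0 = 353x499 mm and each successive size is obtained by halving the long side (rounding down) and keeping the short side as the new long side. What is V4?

V1: ⌊499/2⌋ × 353 = 249 × 353 mm
V2: ⌊353/2⌋ × 249 = 176 × 249 mm
V3: ⌊249/2⌋ × 176 = 124 × 176 mm
V4: ⌊176/2⌋ × 124 = 88 × 124 mm

88 × 124 mm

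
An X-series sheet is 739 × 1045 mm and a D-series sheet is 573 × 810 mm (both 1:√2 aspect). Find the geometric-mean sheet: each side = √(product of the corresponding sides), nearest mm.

Short side: √(739 · 573) = √423447 ≈ 650.7 → 651 mm
Long side: √(1045 · 810) = √846450 ≈ 920.0 → 920 mm

651 × 920 mm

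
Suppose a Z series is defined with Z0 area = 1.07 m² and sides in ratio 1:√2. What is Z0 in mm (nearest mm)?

Let the short side be w mm. Then w · w√2 = 1.07 m² = 1,070,000 mm².
w² = 1,070,000/√2, so w ≈ 869.8 mm; long side = w√2 ≈ 1230.1 mm.

870 × 1230 mm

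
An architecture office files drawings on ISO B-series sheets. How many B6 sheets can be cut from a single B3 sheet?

Each ISO step halves the sheet: 1 × B3 → 2 × B4 → 4 × B5 → 8 × B6
From B3 to B6 is 3 halving steps: 2^3 = 8.

8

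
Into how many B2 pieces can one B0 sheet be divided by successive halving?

Each ISO step halves the sheet: 1 × B0 → 2 × B1 → 4 × B2
From B0 to B2 is 2 halving steps: 2^2 = 4.

4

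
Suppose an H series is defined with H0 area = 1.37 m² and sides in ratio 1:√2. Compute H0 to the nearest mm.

Let the short side be w mm. Then w · w√2 = 1.37 m² = 1,370,000 mm².
w² = 1,370,000/√2, so w ≈ 984.2 mm; long side = w√2 ≈ 1391.9 mm.

984 × 1392 mm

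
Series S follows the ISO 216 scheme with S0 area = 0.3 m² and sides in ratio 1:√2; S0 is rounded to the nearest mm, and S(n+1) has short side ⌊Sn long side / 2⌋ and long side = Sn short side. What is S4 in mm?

115 × 162 mm

Let S0's short side be w mm. w · w√2 = 0.3 m² = 300,000 mm², so w ≈ 460.6 mm and w√2 ≈ 651.4 mm → S0 = 461 × 651 mm.
S1: ⌊651/2⌋ × 461 = 325 × 461 mm
S2: ⌊461/2⌋ × 325 = 230 × 325 mm
S3: ⌊325/2⌋ × 230 = 162 × 230 mm
S4: ⌊230/2⌋ × 162 = 115 × 162 mm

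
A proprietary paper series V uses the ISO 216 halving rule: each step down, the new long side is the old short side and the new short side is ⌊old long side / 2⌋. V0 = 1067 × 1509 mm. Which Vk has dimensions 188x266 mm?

V5

V0: 1067 × 1509 mm
V1: 754 × 1067 mm
V2: 533 × 754 mm
V3: 377 × 533 mm
V4: 266 × 377 mm
V5: 188 × 266 mm
V6: 133 × 188 mm
→ matches V5.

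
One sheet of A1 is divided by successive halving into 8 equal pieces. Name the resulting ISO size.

A4

8 = 2^3, so 3 halving steps.
A1 → A2 → … → A4 after 3 steps.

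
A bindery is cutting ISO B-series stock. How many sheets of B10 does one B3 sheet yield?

Each ISO step halves the sheet: 1 × B3 → 2 × B4 → 4 × B5 → 8 × B6 → …
From B3 to B10 is 7 halving steps: 2^7 = 128.

128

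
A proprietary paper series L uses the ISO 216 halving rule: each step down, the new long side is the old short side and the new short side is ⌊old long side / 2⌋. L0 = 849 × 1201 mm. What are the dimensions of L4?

212 × 300 mm

L1: ⌊1201/2⌋ × 849 = 600 × 849 mm
L2: ⌊849/2⌋ × 600 = 424 × 600 mm
L3: ⌊600/2⌋ × 424 = 300 × 424 mm
L4: ⌊424/2⌋ × 300 = 212 × 300 mm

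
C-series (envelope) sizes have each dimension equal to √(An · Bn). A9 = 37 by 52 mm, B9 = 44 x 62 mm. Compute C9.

Short side: √(37 · 44) = √1628 ≈ 40.3 → 40 mm
Long side: √(52 · 62) = √3224 ≈ 56.8 → 57 mm

40 × 57 mm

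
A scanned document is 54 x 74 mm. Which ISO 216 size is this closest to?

A8 (52 × 74 mm)

Aspect ratio 74/54 ≈ 1.370 (ISO target is √2 ≈ 1.414).
In the A-series (A0 area = 1 m²): A8 = 52 × 74 mm.
Off by 2 mm total — nearest standard size.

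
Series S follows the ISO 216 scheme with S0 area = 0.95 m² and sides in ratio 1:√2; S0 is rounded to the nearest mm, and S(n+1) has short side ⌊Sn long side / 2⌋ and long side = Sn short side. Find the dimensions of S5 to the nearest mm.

Let S0's short side be w mm. w · w√2 = 0.95 m² = 950,000 mm², so w ≈ 819.6 mm and w√2 ≈ 1159.1 mm → S0 = 820 × 1159 mm.
S1: ⌊1159/2⌋ × 820 = 579 × 820 mm
S2: ⌊820/2⌋ × 579 = 410 × 579 mm
S3: ⌊579/2⌋ × 410 = 289 × 410 mm
S4: ⌊410/2⌋ × 289 = 205 × 289 mm
S5: ⌊289/2⌋ × 205 = 144 × 205 mm

144 × 205 mm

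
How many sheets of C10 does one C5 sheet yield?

C5 = 162 × 229 mm; C10 = 28 × 40 mm.
Each halving step doubles the count; 5 steps from C5 to C10.
2^5 = 32.

32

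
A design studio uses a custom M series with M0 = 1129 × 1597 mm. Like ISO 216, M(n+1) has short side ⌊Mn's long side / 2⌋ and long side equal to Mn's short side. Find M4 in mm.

M1: ⌊1597/2⌋ × 1129 = 798 × 1129 mm
M2: ⌊1129/2⌋ × 798 = 564 × 798 mm
M3: ⌊798/2⌋ × 564 = 399 × 564 mm
M4: ⌊564/2⌋ × 399 = 282 × 399 mm

282 × 399 mm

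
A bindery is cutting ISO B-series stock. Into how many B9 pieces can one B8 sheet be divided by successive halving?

B8 = 62 × 88 mm; B9 = 44 × 62 mm.
Each halving step doubles the count; 1 step from B8 to B9.
2^1 = 2.

2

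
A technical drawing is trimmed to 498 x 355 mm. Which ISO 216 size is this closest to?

Aspect ratio 498/355 ≈ 1.403 — close to the ISO √2 ≈ 1.414.
In the B-series (B0 = 1000 × 1414 mm): B3 = 353 × 500 mm.
Off by 4 mm total — nearest standard size.

B3 (353 × 500 mm)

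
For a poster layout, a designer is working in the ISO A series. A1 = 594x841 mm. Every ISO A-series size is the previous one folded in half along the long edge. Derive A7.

74 × 105 mm

A2: ⌊841/2⌋ × 594 = 420 × 594 mm
A3: ⌊594/2⌋ × 420 = 297 × 420 mm
A4: ⌊420/2⌋ × 297 = 210 × 297 mm
A5: ⌊297/2⌋ × 210 = 148 × 210 mm
A6: ⌊210/2⌋ × 148 = 105 × 148 mm
A7: ⌊148/2⌋ × 105 = 74 × 105 mm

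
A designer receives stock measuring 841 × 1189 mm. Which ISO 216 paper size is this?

A0 (841 × 1189 mm)

Aspect ratio 1189/841 ≈ 1.414 — close to the ISO √2 ≈ 1.414.
In the A-series (A0 area = 1 m²): A0 = 841 × 1189 mm.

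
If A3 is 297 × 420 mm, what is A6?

105 × 148 mm

A4: ⌊420/2⌋ × 297 = 210 × 297 mm
A5: ⌊297/2⌋ × 210 = 148 × 210 mm
A6: ⌊210/2⌋ × 148 = 105 × 148 mm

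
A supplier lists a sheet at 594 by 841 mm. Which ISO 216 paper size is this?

A1 (594 × 841 mm)

Aspect ratio 841/594 ≈ 1.416 — close to the ISO √2 ≈ 1.414.
In the A-series (A0 area = 1 m²): A1 = 594 × 841 mm.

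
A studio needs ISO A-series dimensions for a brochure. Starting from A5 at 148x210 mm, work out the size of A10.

A6: ⌊210/2⌋ × 148 = 105 × 148 mm
A7: ⌊148/2⌋ × 105 = 74 × 105 mm
A8: ⌊105/2⌋ × 74 = 52 × 74 mm
A9: ⌊74/2⌋ × 52 = 37 × 52 mm
A10: ⌊52/2⌋ × 37 = 26 × 37 mm

26 × 37 mm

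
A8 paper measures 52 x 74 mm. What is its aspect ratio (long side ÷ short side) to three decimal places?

74 / 52 = 1.423
ISO 216 targets √2 ≈ 1.414; the +0.009 deviation is from mm rounding.

1.423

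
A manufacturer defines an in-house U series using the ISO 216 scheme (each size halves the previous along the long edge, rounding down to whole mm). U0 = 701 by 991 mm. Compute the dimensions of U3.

U1: ⌊991/2⌋ × 701 = 495 × 701 mm
U2: ⌊701/2⌋ × 495 = 350 × 495 mm
U3: ⌊495/2⌋ × 350 = 247 × 350 mm

247 × 350 mm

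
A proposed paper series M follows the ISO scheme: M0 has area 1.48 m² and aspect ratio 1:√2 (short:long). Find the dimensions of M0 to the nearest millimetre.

1023 × 1447 mm

Let the short side be w mm. Then w · w√2 = 1.48 m² = 1,480,000 mm².
w² = 1,480,000/√2, so w ≈ 1023.0 mm; long side = w√2 ≈ 1446.7 mm.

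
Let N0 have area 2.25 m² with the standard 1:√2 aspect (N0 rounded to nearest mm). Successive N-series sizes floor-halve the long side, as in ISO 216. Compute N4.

315 × 446 mm

Let N0's short side be w mm. w · w√2 = 2.25 m² = 2,250,000 mm², so w ≈ 1261.3 mm and w√2 ≈ 1783.8 mm → N0 = 1261 × 1784 mm.
N1: ⌊1784/2⌋ × 1261 = 892 × 1261 mm
N2: ⌊1261/2⌋ × 892 = 630 × 892 mm
N3: ⌊892/2⌋ × 630 = 446 × 630 mm
N4: ⌊630/2⌋ × 446 = 315 × 446 mm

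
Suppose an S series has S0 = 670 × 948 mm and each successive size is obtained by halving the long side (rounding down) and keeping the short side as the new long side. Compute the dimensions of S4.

S1: ⌊948/2⌋ × 670 = 474 × 670 mm
S2: ⌊670/2⌋ × 474 = 335 × 474 mm
S3: ⌊474/2⌋ × 335 = 237 × 335 mm
S4: ⌊335/2⌋ × 237 = 167 × 237 mm

167 × 237 mm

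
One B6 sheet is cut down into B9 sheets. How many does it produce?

Each ISO step halves the sheet: 1 × B6 → 2 × B7 → 4 × B8 → 8 × B9
From B6 to B9 is 3 halving steps: 2^3 = 8.

8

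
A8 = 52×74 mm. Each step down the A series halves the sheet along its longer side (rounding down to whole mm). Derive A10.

A9: ⌊74/2⌋ × 52 = 37 × 52 mm
A10: ⌊52/2⌋ × 37 = 26 × 37 mm

26 × 37 mm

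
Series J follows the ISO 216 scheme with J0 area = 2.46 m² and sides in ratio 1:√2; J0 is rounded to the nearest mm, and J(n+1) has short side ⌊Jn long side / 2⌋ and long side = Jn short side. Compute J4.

329 × 466 mm

Let J0's short side be w mm. w · w√2 = 2.46 m² = 2,460,000 mm², so w ≈ 1318.9 mm and w√2 ≈ 1865.2 mm → J0 = 1319 × 1865 mm.
J1: ⌊1865/2⌋ × 1319 = 932 × 1319 mm
J2: ⌊1319/2⌋ × 932 = 659 × 932 mm
J3: ⌊932/2⌋ × 659 = 466 × 659 mm
J4: ⌊659/2⌋ × 466 = 329 × 466 mm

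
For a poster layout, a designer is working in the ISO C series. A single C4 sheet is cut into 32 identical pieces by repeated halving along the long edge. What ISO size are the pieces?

C9

32 = 2^5, so 5 halving steps.
C4 → C5 → … → C9 after 5 steps.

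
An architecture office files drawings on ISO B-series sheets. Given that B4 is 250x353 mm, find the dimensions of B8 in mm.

62 × 88 mm

B5: ⌊353/2⌋ × 250 = 176 × 250 mm
B6: ⌊250/2⌋ × 176 = 125 × 176 mm
B7: ⌊176/2⌋ × 125 = 88 × 125 mm
B8: ⌊125/2⌋ × 88 = 62 × 88 mm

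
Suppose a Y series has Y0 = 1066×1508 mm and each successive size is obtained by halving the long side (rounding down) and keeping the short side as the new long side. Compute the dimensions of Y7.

94 × 133 mm

Y1 = 754 × 1066 mm (from Y0 by 1 halving).
Y2: ⌊1066/2⌋ × 754 = 533 × 754 mm
Y3: ⌊754/2⌋ × 533 = 377 × 533 mm
Y4: ⌊533/2⌋ × 377 = 266 × 377 mm
Y5: ⌊377/2⌋ × 266 = 188 × 266 mm
Y6: ⌊266/2⌋ × 188 = 133 × 188 mm
Y7: ⌊188/2⌋ × 133 = 94 × 133 mm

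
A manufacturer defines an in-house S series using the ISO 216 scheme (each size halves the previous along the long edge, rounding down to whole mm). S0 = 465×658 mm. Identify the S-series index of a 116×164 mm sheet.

S0: 465 × 658 mm
S1: 329 × 465 mm
S2: 232 × 329 mm
S3: 164 × 232 mm
S4: 116 × 164 mm
S5: 82 × 116 mm
→ matches S4.

S4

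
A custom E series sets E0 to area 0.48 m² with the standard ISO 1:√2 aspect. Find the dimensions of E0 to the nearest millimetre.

Let the short side be w mm. Then w · w√2 = 0.48 m² = 480,000 mm².
w² = 480,000/√2, so w ≈ 582.6 mm; long side = w√2 ≈ 823.9 mm.

583 × 824 mm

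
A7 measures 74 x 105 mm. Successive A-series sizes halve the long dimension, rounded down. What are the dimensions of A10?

A8: ⌊105/2⌋ × 74 = 52 × 74 mm
A9: ⌊74/2⌋ × 52 = 37 × 52 mm
A10: ⌊52/2⌋ × 37 = 26 × 37 mm

26 × 37 mm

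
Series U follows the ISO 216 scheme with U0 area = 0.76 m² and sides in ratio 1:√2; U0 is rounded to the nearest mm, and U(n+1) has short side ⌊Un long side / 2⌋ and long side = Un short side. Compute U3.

259 × 366 mm

Let U0's short side be w mm. w · w√2 = 0.76 m² = 760,000 mm², so w ≈ 733.1 mm and w√2 ≈ 1036.7 mm → U0 = 733 × 1037 mm.
U1: ⌊1037/2⌋ × 733 = 518 × 733 mm
U2: ⌊733/2⌋ × 518 = 366 × 518 mm
U3: ⌊518/2⌋ × 366 = 259 × 366 mm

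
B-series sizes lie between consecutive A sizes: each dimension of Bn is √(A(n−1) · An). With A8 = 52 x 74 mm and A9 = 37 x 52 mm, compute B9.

44 × 62 mm

Short side: √(52 · 37) = √1924 ≈ 43.9 → 44 mm
Long side: √(74 · 52) = √3848 ≈ 62.0 → 62 mm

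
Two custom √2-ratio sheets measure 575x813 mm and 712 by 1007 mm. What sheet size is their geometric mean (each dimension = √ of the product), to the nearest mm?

Short side: √(575 · 712) = √409400 ≈ 639.8 → 640 mm
Long side: √(813 · 1007) = √818691 ≈ 904.8 → 905 mm

640 × 905 mm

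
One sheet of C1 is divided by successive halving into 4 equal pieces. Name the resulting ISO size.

4 = 2^2, so 2 halving steps.
C1 → C2 → … → C3 after 2 steps.

C3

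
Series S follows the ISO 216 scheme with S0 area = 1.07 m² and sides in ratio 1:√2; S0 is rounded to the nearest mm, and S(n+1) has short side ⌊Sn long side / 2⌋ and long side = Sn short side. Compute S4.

Let S0's short side be w mm. w · w√2 = 1.07 m² = 1,070,000 mm², so w ≈ 869.8 mm and w√2 ≈ 1230.1 mm → S0 = 870 × 1230 mm.
S1: ⌊1230/2⌋ × 870 = 615 × 870 mm
S2: ⌊870/2⌋ × 615 = 435 × 615 mm
S3: ⌊615/2⌋ × 435 = 307 × 435 mm
S4: ⌊435/2⌋ × 307 = 217 × 307 mm

217 × 307 mm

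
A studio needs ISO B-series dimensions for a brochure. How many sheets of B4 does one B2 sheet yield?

4

Each ISO step halves the sheet: 1 × B2 → 2 × B3 → 4 × B4
From B2 to B4 is 2 halving steps: 2^2 = 4.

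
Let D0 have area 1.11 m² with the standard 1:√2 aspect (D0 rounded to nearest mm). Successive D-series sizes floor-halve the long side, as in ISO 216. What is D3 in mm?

313 × 443 mm

Let D0's short side be w mm. w · w√2 = 1.11 m² = 1,110,000 mm², so w ≈ 885.9 mm and w√2 ≈ 1252.9 mm → D0 = 886 × 1253 mm.
D1: ⌊1253/2⌋ × 886 = 626 × 886 mm
D2: ⌊886/2⌋ × 626 = 443 × 626 mm
D3: ⌊626/2⌋ × 443 = 313 × 443 mm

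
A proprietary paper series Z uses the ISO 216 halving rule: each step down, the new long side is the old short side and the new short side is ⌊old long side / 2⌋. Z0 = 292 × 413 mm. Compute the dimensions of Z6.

36 × 51 mm

Z1: ⌊413/2⌋ × 292 = 206 × 292 mm
Z2: ⌊292/2⌋ × 206 = 146 × 206 mm
Z3: ⌊206/2⌋ × 146 = 103 × 146 mm
Z4: ⌊146/2⌋ × 103 = 73 × 103 mm
Z5: ⌊103/2⌋ × 73 = 51 × 73 mm
Z6: ⌊73/2⌋ × 51 = 36 × 51 mm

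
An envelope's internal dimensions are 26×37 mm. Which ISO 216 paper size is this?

A10 (26 × 37 mm)

Aspect ratio 37/26 ≈ 1.423 — close to the ISO √2 ≈ 1.414.
In the A-series (A0 area = 1 m²): A10 = 26 × 37 mm.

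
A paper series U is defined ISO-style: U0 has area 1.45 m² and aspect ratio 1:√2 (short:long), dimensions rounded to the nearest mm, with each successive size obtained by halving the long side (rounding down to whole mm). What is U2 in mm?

Let U0's short side be w mm. w · w√2 = 1.45 m² = 1,450,000 mm², so w ≈ 1012.6 mm and w√2 ≈ 1432.0 mm → U0 = 1013 × 1432 mm.
U1: ⌊1432/2⌋ × 1013 = 716 × 1013 mm
U2: ⌊1013/2⌋ × 716 = 506 × 716 mm

506 × 716 mm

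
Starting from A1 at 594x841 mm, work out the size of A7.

A2: ⌊841/2⌋ × 594 = 420 × 594 mm
A3: ⌊594/2⌋ × 420 = 297 × 420 mm
A4: ⌊420/2⌋ × 297 = 210 × 297 mm
A5: ⌊297/2⌋ × 210 = 148 × 210 mm
A6: ⌊210/2⌋ × 148 = 105 × 148 mm
A7: ⌊148/2⌋ × 105 = 74 × 105 mm

74 × 105 mm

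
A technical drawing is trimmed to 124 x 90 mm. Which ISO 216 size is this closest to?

Aspect ratio 124/90 ≈ 1.378 (ISO target is √2 ≈ 1.414).
In the B-series (B0 = 1000 × 1414 mm): B7 = 88 × 125 mm.
Off by 3 mm total — nearest standard size.

B7 (88 × 125 mm)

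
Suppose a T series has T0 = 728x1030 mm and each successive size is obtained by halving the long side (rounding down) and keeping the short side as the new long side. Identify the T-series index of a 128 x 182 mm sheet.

T5

T0: 728 × 1030 mm
T1: 515 × 728 mm
T2: 364 × 515 mm
T3: 257 × 364 mm
T4: 182 × 257 mm
T5: 128 × 182 mm
T6: 91 × 128 mm
→ matches T5.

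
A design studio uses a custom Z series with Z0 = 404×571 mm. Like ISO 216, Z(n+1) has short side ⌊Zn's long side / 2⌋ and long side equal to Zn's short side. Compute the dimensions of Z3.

142 × 202 mm

Z1: ⌊571/2⌋ × 404 = 285 × 404 mm
Z2: ⌊404/2⌋ × 285 = 202 × 285 mm
Z3: ⌊285/2⌋ × 202 = 142 × 202 mm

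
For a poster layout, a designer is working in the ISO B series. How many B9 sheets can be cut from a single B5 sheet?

16

B5 = 176 × 250 mm; B9 = 44 × 62 mm.
Each halving step doubles the count; 4 steps from B5 to B9.
2^4 = 16.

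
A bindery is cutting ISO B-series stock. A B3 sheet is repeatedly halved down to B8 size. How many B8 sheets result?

B3 = 353 × 500 mm; B8 = 62 × 88 mm.
Each halving step doubles the count; 5 steps from B3 to B8.
2^5 = 32.

32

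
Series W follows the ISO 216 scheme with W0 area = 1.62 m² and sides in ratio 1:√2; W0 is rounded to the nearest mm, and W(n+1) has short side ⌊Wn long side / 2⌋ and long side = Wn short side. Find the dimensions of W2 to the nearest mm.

535 × 757 mm

Let W0's short side be w mm. w · w√2 = 1.62 m² = 1,620,000 mm², so w ≈ 1070.3 mm and w√2 ≈ 1513.6 mm → W0 = 1070 × 1514 mm.
W1: ⌊1514/2⌋ × 1070 = 757 × 1070 mm
W2: ⌊1070/2⌋ × 757 = 535 × 757 mm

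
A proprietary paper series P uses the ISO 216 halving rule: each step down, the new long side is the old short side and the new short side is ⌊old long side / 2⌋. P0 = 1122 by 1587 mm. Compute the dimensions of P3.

396 × 561 mm

P1 = 793 × 1122 mm (from P0 by 1 halving).
P2: ⌊1122/2⌋ × 793 = 561 × 793 mm
P3: ⌊793/2⌋ × 561 = 396 × 561 mm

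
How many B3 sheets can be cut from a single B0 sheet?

B0 = 1000 × 1414 mm; B3 = 353 × 500 mm.
Each halving step doubles the count; 3 steps from B0 to B3.
2^3 = 8.

8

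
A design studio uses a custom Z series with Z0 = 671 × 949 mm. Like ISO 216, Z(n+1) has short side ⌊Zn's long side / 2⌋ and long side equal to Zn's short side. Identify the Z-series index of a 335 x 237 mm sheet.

Z0: 671 × 949 mm
Z1: 474 × 671 mm
Z2: 335 × 474 mm
Z3: 237 × 335 mm
Z4: 167 × 237 mm
→ matches Z3.

Z3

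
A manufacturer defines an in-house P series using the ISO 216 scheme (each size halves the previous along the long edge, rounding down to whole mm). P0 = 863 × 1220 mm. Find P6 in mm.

107 × 152 mm

P1: ⌊1220/2⌋ × 863 = 610 × 863 mm
P2: ⌊863/2⌋ × 610 = 431 × 610 mm
P3: ⌊610/2⌋ × 431 = 305 × 431 mm
P4: ⌊431/2⌋ × 305 = 215 × 305 mm
P5: ⌊305/2⌋ × 215 = 152 × 215 mm
P6: ⌊215/2⌋ × 152 = 107 × 152 mm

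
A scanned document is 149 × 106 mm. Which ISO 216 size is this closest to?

Aspect ratio 149/106 ≈ 1.406 — close to the ISO √2 ≈ 1.414.
In the A-series (A0 area = 1 m²): A6 = 105 × 148 mm.
Off by 2 mm total — nearest standard size.

A6 (105 × 148 mm)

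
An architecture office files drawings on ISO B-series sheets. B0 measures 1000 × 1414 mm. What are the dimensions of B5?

176 × 250 mm

B1: ⌊1414/2⌋ × 1000 = 707 × 1000 mm
B2: ⌊1000/2⌋ × 707 = 500 × 707 mm
B3: ⌊707/2⌋ × 500 = 353 × 500 mm
B4: ⌊500/2⌋ × 353 = 250 × 353 mm
B5: ⌊353/2⌋ × 250 = 176 × 250 mm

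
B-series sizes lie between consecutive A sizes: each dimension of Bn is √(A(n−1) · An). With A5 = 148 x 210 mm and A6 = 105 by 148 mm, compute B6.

Short side: √(148 · 105) = √15540 ≈ 124.7 → 125 mm
Long side: √(210 · 148) = √31080 ≈ 176.3 → 176 mm

125 × 176 mm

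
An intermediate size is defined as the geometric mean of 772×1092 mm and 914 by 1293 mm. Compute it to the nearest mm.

Short side: √(772 · 914) = √705608 ≈ 840.0 → 840 mm
Long side: √(1092 · 1293) = √1411956 ≈ 1188.3 → 1188 mm

840 × 1188 mm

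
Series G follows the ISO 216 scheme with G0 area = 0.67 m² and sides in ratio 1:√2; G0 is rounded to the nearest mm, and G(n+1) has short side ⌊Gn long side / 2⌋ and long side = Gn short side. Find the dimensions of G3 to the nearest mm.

Let G0's short side be w mm. w · w√2 = 0.67 m² = 670,000 mm², so w ≈ 688.3 mm and w√2 ≈ 973.4 mm → G0 = 688 × 973 mm.
G1: ⌊973/2⌋ × 688 = 486 × 688 mm
G2: ⌊688/2⌋ × 486 = 344 × 486 mm
G3: ⌊486/2⌋ × 344 = 243 × 344 mm

243 × 344 mm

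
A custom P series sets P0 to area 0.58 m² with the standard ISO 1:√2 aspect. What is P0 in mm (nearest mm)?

640 × 906 mm

Let the short side be w mm. Then w · w√2 = 0.58 m² = 580,000 mm².
w² = 580,000/√2, so w ≈ 640.4 mm; long side = w√2 ≈ 905.7 mm.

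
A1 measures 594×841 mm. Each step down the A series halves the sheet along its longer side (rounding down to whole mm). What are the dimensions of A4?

A2: ⌊841/2⌋ × 594 = 420 × 594 mm
A3: ⌊594/2⌋ × 420 = 297 × 420 mm
A4: ⌊420/2⌋ × 297 = 210 × 297 mm

210 × 297 mm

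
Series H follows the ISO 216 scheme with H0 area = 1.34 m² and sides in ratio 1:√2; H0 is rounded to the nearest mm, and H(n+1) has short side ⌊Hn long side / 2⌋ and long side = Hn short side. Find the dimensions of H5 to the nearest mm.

Let H0's short side be w mm. w · w√2 = 1.34 m² = 1,340,000 mm², so w ≈ 973.4 mm and w√2 ≈ 1376.6 mm → H0 = 973 × 1377 mm.
H1: ⌊1377/2⌋ × 973 = 688 × 973 mm
H2: ⌊973/2⌋ × 688 = 486 × 688 mm
H3: ⌊688/2⌋ × 486 = 344 × 486 mm
H4: ⌊486/2⌋ × 344 = 243 × 344 mm
H5: ⌊344/2⌋ × 243 = 172 × 243 mm

172 × 243 mm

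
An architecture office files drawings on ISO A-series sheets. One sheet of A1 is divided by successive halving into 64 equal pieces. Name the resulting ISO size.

A7

64 = 2^6, so 6 halving steps.
A1 → A2 → … → A7 after 6 steps.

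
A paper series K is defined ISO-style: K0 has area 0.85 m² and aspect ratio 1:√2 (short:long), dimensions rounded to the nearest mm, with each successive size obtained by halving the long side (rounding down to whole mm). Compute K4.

193 × 274 mm

Let K0's short side be w mm. w · w√2 = 0.85 m² = 850,000 mm², so w ≈ 775.3 mm and w√2 ≈ 1096.4 mm → K0 = 775 × 1096 mm.
K1: ⌊1096/2⌋ × 775 = 548 × 775 mm
K2: ⌊775/2⌋ × 548 = 387 × 548 mm
K3: ⌊548/2⌋ × 387 = 274 × 387 mm
K4: ⌊387/2⌋ × 274 = 193 × 274 mm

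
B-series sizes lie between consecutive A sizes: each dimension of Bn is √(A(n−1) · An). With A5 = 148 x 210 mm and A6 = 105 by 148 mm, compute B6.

Short side: √(148 · 105) = √15540 ≈ 124.7 → 125 mm
Long side: √(210 · 148) = √31080 ≈ 176.3 → 176 mm

125 × 176 mm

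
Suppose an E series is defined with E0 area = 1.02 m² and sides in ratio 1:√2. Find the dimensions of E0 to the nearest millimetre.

849 × 1201 mm

Let the short side be w mm. Then w · w√2 = 1.02 m² = 1,020,000 mm².
w² = 1,020,000/√2, so w ≈ 849.3 mm; long side = w√2 ≈ 1201.0 mm.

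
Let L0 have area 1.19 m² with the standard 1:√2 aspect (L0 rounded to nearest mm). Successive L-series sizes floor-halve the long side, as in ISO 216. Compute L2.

Let L0's short side be w mm. w · w√2 = 1.19 m² = 1,190,000 mm², so w ≈ 917.3 mm and w√2 ≈ 1297.3 mm → L0 = 917 × 1297 mm.
L1: ⌊1297/2⌋ × 917 = 648 × 917 mm
L2: ⌊917/2⌋ × 648 = 458 × 648 mm

458 × 648 mm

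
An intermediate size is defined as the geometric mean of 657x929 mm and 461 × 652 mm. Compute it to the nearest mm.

550 × 778 mm

Short side: √(657 · 461) = √302877 ≈ 550.3 → 550 mm
Long side: √(929 · 652) = √605708 ≈ 778.3 → 778 mm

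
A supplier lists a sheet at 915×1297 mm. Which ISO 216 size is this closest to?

Aspect ratio 1297/915 ≈ 1.417 — close to the ISO √2 ≈ 1.414.
In the C-series (envelope sizes, between A and B): C0 = 917 × 1297 mm.
Off by 2 mm total — nearest standard size.

C0 (917 × 1297 mm)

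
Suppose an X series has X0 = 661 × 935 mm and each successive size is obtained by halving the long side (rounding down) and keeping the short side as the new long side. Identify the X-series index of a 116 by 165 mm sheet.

X0: 661 × 935 mm
X1: 467 × 661 mm
X2: 330 × 467 mm
X3: 233 × 330 mm
X4: 165 × 233 mm
X5: 116 × 165 mm
X6: 82 × 116 mm
→ matches X5.

X5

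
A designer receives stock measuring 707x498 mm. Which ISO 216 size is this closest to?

B2 (500 × 707 mm)

Aspect ratio 707/498 ≈ 1.420 — close to the ISO √2 ≈ 1.414.
In the B-series (B0 = 1000 × 1414 mm): B2 = 500 × 707 mm.
Off by 2 mm total — nearest standard size.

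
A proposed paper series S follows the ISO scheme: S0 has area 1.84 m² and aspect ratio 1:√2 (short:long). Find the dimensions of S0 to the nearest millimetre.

1141 × 1613 mm

Let the short side be w mm. Then w · w√2 = 1.84 m² = 1,840,000 mm².
w² = 1,840,000/√2, so w ≈ 1140.6 mm; long side = w√2 ≈ 1613.1 mm.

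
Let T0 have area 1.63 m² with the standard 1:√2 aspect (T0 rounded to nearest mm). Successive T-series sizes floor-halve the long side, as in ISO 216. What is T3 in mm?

Let T0's short side be w mm. w · w√2 = 1.63 m² = 1,630,000 mm², so w ≈ 1073.6 mm and w√2 ≈ 1518.3 mm → T0 = 1074 × 1518 mm.
T1: ⌊1518/2⌋ × 1074 = 759 × 1074 mm
T2: ⌊1074/2⌋ × 759 = 537 × 759 mm
T3: ⌊759/2⌋ × 537 = 379 × 537 mm

379 × 537 mm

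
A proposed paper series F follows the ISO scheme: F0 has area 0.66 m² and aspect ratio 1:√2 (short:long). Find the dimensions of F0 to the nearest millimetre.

683 × 966 mm

Let the short side be w mm. Then w · w√2 = 0.66 m² = 660,000 mm².
w² = 660,000/√2, so w ≈ 683.1 mm; long side = w√2 ≈ 966.1 mm.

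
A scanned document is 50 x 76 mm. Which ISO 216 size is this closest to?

A8 (52 × 74 mm)

Aspect ratio 76/50 ≈ 1.520 (ISO target is √2 ≈ 1.414).
In the A-series (A0 area = 1 m²): A8 = 52 × 74 mm.
Off by 4 mm total — nearest standard size.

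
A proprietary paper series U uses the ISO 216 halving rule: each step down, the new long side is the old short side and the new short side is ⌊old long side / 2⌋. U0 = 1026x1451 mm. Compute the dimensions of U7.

U1 = 725 × 1026 mm (from U0 by 1 halving).
U2: ⌊1026/2⌋ × 725 = 513 × 725 mm
U3: ⌊725/2⌋ × 513 = 362 × 513 mm
U4: ⌊513/2⌋ × 362 = 256 × 362 mm
U5: ⌊362/2⌋ × 256 = 181 × 256 mm
U6: ⌊256/2⌋ × 181 = 128 × 181 mm
U7: ⌊181/2⌋ × 128 = 90 × 128 mm

90 × 128 mm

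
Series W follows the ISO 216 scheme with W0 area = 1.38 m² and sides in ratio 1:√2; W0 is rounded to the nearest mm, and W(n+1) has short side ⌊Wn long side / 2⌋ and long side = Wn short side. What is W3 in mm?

Let W0's short side be w mm. w · w√2 = 1.38 m² = 1,380,000 mm², so w ≈ 987.8 mm and w√2 ≈ 1397.0 mm → W0 = 988 × 1397 mm.
W1: ⌊1397/2⌋ × 988 = 698 × 988 mm
W2: ⌊988/2⌋ × 698 = 494 × 698 mm
W3: ⌊698/2⌋ × 494 = 349 × 494 mm

349 × 494 mm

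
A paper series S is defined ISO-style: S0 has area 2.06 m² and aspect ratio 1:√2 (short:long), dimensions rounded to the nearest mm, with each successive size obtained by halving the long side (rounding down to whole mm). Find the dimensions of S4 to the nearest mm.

Let S0's short side be w mm. w · w√2 = 2.06 m² = 2,060,000 mm², so w ≈ 1206.9 mm and w√2 ≈ 1706.8 mm → S0 = 1207 × 1707 mm.
S1: ⌊1707/2⌋ × 1207 = 853 × 1207 mm
S2: ⌊1207/2⌋ × 853 = 603 × 853 mm
S3: ⌊853/2⌋ × 603 = 426 × 603 mm
S4: ⌊603/2⌋ × 426 = 301 × 426 mm

301 × 426 mm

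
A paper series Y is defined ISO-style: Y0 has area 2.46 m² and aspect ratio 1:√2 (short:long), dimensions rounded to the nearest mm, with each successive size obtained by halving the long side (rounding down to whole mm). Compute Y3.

466 × 659 mm

Let Y0's short side be w mm. w · w√2 = 2.46 m² = 2,460,000 mm², so w ≈ 1318.9 mm and w√2 ≈ 1865.2 mm → Y0 = 1319 × 1865 mm.
Y1: ⌊1865/2⌋ × 1319 = 932 × 1319 mm
Y2: ⌊1319/2⌋ × 932 = 659 × 932 mm
Y3: ⌊932/2⌋ × 659 = 466 × 659 mm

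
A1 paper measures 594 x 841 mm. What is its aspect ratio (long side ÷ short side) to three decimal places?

1.416

841 / 594 = 1.416
ISO 216 targets √2 ≈ 1.414; the +0.002 deviation is from mm rounding.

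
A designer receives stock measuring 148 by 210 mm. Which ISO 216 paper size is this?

Aspect ratio 210/148 ≈ 1.419 — close to the ISO √2 ≈ 1.414.
In the A-series (A0 area = 1 m²): A5 = 148 × 210 mm.

A5 (148 × 210 mm)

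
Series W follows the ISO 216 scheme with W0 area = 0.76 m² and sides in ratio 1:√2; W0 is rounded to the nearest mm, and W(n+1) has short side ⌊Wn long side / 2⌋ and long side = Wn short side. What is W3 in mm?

Let W0's short side be w mm. w · w√2 = 0.76 m² = 760,000 mm², so w ≈ 733.1 mm and w√2 ≈ 1036.7 mm → W0 = 733 × 1037 mm.
W1: ⌊1037/2⌋ × 733 = 518 × 733 mm
W2: ⌊733/2⌋ × 518 = 366 × 518 mm
W3: ⌊518/2⌋ × 366 = 259 × 366 mm

259 × 366 mm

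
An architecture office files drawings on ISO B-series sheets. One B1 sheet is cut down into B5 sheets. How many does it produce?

16

Each ISO step halves the sheet: 1 × B1 → 2 × B2 → 4 × B3 → 8 × B4 → …
From B1 to B5 is 4 halving steps: 2^4 = 16.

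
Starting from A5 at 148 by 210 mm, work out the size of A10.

A6: ⌊210/2⌋ × 148 = 105 × 148 mm
A7: ⌊148/2⌋ × 105 = 74 × 105 mm
A8: ⌊105/2⌋ × 74 = 52 × 74 mm
A9: ⌊74/2⌋ × 52 = 37 × 52 mm
A10: ⌊52/2⌋ × 37 = 26 × 37 mm

26 × 37 mm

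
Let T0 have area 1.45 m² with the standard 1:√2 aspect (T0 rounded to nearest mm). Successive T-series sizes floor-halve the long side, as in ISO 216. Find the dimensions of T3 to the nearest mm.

Let T0's short side be w mm. w · w√2 = 1.45 m² = 1,450,000 mm², so w ≈ 1012.6 mm and w√2 ≈ 1432.0 mm → T0 = 1013 × 1432 mm.
T1: ⌊1432/2⌋ × 1013 = 716 × 1013 mm
T2: ⌊1013/2⌋ × 716 = 506 × 716 mm
T3: ⌊716/2⌋ × 506 = 358 × 506 mm

358 × 506 mm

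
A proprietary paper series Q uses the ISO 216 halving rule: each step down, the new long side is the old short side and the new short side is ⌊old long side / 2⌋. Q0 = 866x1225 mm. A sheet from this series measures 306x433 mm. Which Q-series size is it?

Q0: 866 × 1225 mm
Q1: 612 × 866 mm
Q2: 433 × 612 mm
Q3: 306 × 433 mm
Q4: 216 × 306 mm
→ matches Q3.

Q3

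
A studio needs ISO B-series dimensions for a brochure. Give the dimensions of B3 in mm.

B0 = 1000 × 1414 mm (B0 has a 1000 mm short side, aspect 1:√2).
B1: ⌊1414/2⌋ × 1000 = 707 × 1000 mm
B2: ⌊1000/2⌋ × 707 = 500 × 707 mm
B3: ⌊707/2⌋ × 500 = 353 × 500 mm

353 × 500 mm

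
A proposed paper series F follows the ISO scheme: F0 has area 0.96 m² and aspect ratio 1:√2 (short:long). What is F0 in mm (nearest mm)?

Let the short side be w mm. Then w · w√2 = 0.96 m² = 960,000 mm².
w² = 960,000/√2, so w ≈ 823.9 mm; long side = w√2 ≈ 1165.2 mm.

824 × 1165 mm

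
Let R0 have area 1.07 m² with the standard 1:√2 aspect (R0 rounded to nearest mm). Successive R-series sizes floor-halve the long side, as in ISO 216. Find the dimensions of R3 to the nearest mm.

Let R0's short side be w mm. w · w√2 = 1.07 m² = 1,070,000 mm², so w ≈ 869.8 mm and w√2 ≈ 1230.1 mm → R0 = 870 × 1230 mm.
R1: ⌊1230/2⌋ × 870 = 615 × 870 mm
R2: ⌊870/2⌋ × 615 = 435 × 615 mm
R3: ⌊615/2⌋ × 435 = 307 × 435 mm

307 × 435 mm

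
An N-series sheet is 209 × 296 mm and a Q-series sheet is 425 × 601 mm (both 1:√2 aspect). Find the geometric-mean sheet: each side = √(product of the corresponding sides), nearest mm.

Short side: √(209 · 425) = √88825 ≈ 298.0 → 298 mm
Long side: √(296 · 601) = √177896 ≈ 421.8 → 422 mm

298 × 422 mm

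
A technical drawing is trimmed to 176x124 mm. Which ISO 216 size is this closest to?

Aspect ratio 176/124 ≈ 1.419 — close to the ISO √2 ≈ 1.414.
In the B-series (B0 = 1000 × 1414 mm): B6 = 125 × 176 mm.
Off by 1 mm total — nearest standard size.

B6 (125 × 176 mm)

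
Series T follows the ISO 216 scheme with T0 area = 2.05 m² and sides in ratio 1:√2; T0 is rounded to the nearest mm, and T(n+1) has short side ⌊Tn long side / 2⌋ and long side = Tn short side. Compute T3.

Let T0's short side be w mm. w · w√2 = 2.05 m² = 2,050,000 mm², so w ≈ 1204.0 mm and w√2 ≈ 1702.7 mm → T0 = 1204 × 1703 mm.
T1: ⌊1703/2⌋ × 1204 = 851 × 1204 mm
T2: ⌊1204/2⌋ × 851 = 602 × 851 mm
T3: ⌊851/2⌋ × 602 = 425 × 602 mm

425 × 602 mm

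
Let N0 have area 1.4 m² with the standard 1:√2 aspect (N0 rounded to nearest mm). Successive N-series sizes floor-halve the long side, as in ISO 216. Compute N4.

Let N0's short side be w mm. w · w√2 = 1.4 m² = 1,400,000 mm², so w ≈ 995.0 mm and w√2 ≈ 1407.1 mm → N0 = 995 × 1407 mm.
N1: ⌊1407/2⌋ × 995 = 703 × 995 mm
N2: ⌊995/2⌋ × 703 = 497 × 703 mm
N3: ⌊703/2⌋ × 497 = 351 × 497 mm
N4: ⌊497/2⌋ × 351 = 248 × 351 mm

248 × 351 mm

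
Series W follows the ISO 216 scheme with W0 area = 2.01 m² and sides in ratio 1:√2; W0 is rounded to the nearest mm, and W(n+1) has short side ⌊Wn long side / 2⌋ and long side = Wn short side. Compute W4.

Let W0's short side be w mm. w · w√2 = 2.01 m² = 2,010,000 mm², so w ≈ 1192.2 mm and w√2 ≈ 1686.0 mm → W0 = 1192 × 1686 mm.
W1: ⌊1686/2⌋ × 1192 = 843 × 1192 mm
W2: ⌊1192/2⌋ × 843 = 596 × 843 mm
W3: ⌊843/2⌋ × 596 = 421 × 596 mm
W4: ⌊596/2⌋ × 421 = 298 × 421 mm

298 × 421 mm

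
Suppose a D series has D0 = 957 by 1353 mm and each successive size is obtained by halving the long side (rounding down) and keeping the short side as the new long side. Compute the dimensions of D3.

338 × 478 mm

D1: ⌊1353/2⌋ × 957 = 676 × 957 mm
D2: ⌊957/2⌋ × 676 = 478 × 676 mm
D3: ⌊676/2⌋ × 478 = 338 × 478 mm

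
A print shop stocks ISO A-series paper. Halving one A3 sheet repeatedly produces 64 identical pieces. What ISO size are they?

A9

64 = 2^6, so 6 halving steps.
A3 → A4 → … → A9 after 6 steps.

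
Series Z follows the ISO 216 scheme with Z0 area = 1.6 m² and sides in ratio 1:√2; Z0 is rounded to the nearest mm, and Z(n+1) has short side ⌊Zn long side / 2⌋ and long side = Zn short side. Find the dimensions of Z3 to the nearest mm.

376 × 532 mm

Let Z0's short side be w mm. w · w√2 = 1.6 m² = 1,600,000 mm², so w ≈ 1063.7 mm and w√2 ≈ 1504.2 mm → Z0 = 1064 × 1504 mm.
Z1: ⌊1504/2⌋ × 1064 = 752 × 1064 mm
Z2: ⌊1064/2⌋ × 752 = 532 × 752 mm
Z3: ⌊752/2⌋ × 532 = 376 × 532 mm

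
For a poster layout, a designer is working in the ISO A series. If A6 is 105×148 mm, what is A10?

A7: ⌊148/2⌋ × 105 = 74 × 105 mm
A8: ⌊105/2⌋ × 74 = 52 × 74 mm
A9: ⌊74/2⌋ × 52 = 37 × 52 mm
A10: ⌊52/2⌋ × 37 = 26 × 37 mm

26 × 37 mm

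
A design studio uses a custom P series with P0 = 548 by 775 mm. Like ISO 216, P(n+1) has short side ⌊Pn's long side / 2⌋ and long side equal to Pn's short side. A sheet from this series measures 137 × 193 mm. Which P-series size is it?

P4

P0: 548 × 775 mm
P1: 387 × 548 mm
P2: 274 × 387 mm
P3: 193 × 274 mm
P4: 137 × 193 mm
P5: 96 × 137 mm
→ matches P4.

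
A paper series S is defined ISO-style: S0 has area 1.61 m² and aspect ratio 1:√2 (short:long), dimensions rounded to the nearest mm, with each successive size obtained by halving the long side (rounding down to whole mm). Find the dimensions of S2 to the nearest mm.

533 × 754 mm

Let S0's short side be w mm. w · w√2 = 1.61 m² = 1,610,000 mm², so w ≈ 1067.0 mm and w√2 ≈ 1508.9 mm → S0 = 1067 × 1509 mm.
S1: ⌊1509/2⌋ × 1067 = 754 × 1067 mm
S2: ⌊1067/2⌋ × 754 = 533 × 754 mm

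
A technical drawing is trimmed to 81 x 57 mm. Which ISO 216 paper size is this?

Aspect ratio 81/57 ≈ 1.421 — close to the ISO √2 ≈ 1.414.
In the C-series (envelope sizes, between A and B): C8 = 57 × 81 mm.

C8 (57 × 81 mm)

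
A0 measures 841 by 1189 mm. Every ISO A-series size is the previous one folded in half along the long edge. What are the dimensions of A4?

210 × 297 mm

A1: ⌊1189/2⌋ × 841 = 594 × 841 mm
A2: ⌊841/2⌋ × 594 = 420 × 594 mm
A3: ⌊594/2⌋ × 420 = 297 × 420 mm
A4: ⌊420/2⌋ × 297 = 210 × 297 mm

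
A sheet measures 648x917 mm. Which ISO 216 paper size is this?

C1 (648 × 917 mm)

Aspect ratio 917/648 ≈ 1.415 — close to the ISO √2 ≈ 1.414.
In the C-series (envelope sizes, between A and B): C1 = 648 × 917 mm.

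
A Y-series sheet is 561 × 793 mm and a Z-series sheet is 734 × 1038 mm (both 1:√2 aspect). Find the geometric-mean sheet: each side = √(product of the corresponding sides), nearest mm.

642 × 907 mm

Short side: √(561 · 734) = √411774 ≈ 641.7 → 642 mm
Long side: √(793 · 1038) = √823134 ≈ 907.3 → 907 mm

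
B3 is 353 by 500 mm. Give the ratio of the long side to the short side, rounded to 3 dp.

1.416

500 / 353 = 1.416
ISO 216 targets √2 ≈ 1.414; the +0.002 deviation is from mm rounding.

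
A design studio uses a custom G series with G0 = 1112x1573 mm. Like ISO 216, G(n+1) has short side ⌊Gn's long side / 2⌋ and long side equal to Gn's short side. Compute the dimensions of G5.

G1: ⌊1573/2⌋ × 1112 = 786 × 1112 mm
G2: ⌊1112/2⌋ × 786 = 556 × 786 mm
G3: ⌊786/2⌋ × 556 = 393 × 556 mm
G4: ⌊556/2⌋ × 393 = 278 × 393 mm
G5: ⌊393/2⌋ × 278 = 196 × 278 mm

196 × 278 mm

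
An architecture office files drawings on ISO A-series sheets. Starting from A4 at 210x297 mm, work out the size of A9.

37 × 52 mm

A5: ⌊297/2⌋ × 210 = 148 × 210 mm
A6: ⌊210/2⌋ × 148 = 105 × 148 mm
A7: ⌊148/2⌋ × 105 = 74 × 105 mm
A8: ⌊105/2⌋ × 74 = 52 × 74 mm
A9: ⌊74/2⌋ × 52 = 37 × 52 mm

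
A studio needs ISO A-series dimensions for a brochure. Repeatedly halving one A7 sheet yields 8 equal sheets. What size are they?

8 = 2^3, so 3 halving steps.
A7 → A8 → … → A10 after 3 steps.

A10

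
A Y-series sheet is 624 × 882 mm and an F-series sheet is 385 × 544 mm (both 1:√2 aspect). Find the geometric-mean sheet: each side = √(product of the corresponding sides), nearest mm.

490 × 693 mm

Short side: √(624 · 385) = √240240 ≈ 490.1 → 490 mm
Long side: √(882 · 544) = √479808 ≈ 692.7 → 693 mm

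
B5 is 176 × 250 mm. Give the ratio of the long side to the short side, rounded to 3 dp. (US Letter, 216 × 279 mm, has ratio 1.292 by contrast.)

250 / 176 = 1.420
ISO 216 targets √2 ≈ 1.414; the +0.006 deviation is from mm rounding.

1.420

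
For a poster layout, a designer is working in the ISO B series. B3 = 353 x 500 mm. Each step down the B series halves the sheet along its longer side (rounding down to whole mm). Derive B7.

88 × 125 mm

B4: ⌊500/2⌋ × 353 = 250 × 353 mm
B5: ⌊353/2⌋ × 250 = 176 × 250 mm
B6: ⌊250/2⌋ × 176 = 125 × 176 mm
B7: ⌊176/2⌋ × 125 = 88 × 125 mm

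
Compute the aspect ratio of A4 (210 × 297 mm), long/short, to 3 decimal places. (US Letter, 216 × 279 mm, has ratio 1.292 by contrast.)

297 / 210 = 1.414
Matches √2 ≈ 1.414 — the ISO 216 defining ratio.

1.414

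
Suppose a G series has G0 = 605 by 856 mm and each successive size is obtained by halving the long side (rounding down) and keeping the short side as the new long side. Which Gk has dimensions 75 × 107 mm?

G6

G0: 605 × 856 mm
G1: 428 × 605 mm
G2: 302 × 428 mm
G3: 214 × 302 mm
G4: 151 × 214 mm
G5: 107 × 151 mm
G6: 75 × 107 mm
G7: 53 × 75 mm
→ matches G6.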